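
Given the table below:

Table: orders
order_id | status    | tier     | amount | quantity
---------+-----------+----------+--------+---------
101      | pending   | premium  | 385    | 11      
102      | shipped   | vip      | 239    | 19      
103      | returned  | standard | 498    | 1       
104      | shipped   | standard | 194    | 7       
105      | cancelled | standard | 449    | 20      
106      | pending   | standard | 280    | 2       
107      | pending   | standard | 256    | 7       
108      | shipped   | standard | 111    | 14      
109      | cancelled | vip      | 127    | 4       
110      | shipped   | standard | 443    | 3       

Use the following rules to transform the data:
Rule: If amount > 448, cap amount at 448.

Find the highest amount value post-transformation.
448

Step 1: Original maximum amount = 498
Step 2: Apply cap at 448
Step 3: 2 records had amount > 448 and were capped
Step 4: Maximum after transformation = 448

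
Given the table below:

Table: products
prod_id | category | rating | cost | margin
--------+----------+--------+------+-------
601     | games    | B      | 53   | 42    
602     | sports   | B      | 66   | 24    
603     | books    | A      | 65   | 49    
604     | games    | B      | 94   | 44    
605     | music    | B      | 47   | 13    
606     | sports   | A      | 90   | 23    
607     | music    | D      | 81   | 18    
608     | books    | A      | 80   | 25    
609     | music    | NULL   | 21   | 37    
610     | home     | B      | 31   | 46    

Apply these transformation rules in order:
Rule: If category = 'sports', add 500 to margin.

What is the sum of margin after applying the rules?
1321

Step 1: Count records where category = 'sports': 2
Step 2: Total bonus added: 2 × 500 = 1000
Step 3: Original sum of margin: 321
Step 4: Final sum = 321 + 1000 = 1321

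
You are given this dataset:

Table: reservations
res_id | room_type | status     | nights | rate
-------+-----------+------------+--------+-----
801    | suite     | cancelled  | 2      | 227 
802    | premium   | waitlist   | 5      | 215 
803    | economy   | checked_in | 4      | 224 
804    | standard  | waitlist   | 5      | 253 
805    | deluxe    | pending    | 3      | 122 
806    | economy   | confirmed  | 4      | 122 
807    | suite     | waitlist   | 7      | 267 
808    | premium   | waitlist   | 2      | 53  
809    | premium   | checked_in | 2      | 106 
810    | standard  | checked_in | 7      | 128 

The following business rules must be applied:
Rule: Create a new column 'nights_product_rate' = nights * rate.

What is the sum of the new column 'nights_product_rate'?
7627

Step 1: For each record, compute nights * rate
Example calculations:
  2 * 227 = 454
  5 * 215 = 1075
  4 * 224 = 896
  ...
Step 2: Sum all derived values
Step 3: Total = 7627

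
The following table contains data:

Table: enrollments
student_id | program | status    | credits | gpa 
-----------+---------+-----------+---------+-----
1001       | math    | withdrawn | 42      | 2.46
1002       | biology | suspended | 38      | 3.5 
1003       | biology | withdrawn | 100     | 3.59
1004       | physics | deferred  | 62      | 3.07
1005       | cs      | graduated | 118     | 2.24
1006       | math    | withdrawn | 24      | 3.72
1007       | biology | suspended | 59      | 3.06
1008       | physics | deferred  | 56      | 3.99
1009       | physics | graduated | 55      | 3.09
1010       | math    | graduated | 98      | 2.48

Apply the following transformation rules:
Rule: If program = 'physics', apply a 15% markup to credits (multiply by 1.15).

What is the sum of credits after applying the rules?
677.95

Step 1: Records with program = 'physics' have total credits = 173
Step 2: Apply multiplier: 173 × 1.15 = 198.95
Step 3: Other records total: 479
Step 4: Final sum = 198.95 + 479 = 677.95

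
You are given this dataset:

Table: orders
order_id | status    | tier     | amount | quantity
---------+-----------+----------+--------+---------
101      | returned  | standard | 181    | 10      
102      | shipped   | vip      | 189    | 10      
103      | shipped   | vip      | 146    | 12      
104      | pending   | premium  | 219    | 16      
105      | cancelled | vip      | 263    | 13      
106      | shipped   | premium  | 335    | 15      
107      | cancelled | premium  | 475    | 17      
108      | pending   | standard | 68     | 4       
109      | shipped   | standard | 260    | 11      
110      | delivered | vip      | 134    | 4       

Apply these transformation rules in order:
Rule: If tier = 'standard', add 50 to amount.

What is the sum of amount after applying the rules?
2420

Step 1: Count records where tier = 'standard': 3
Step 2: Total bonus added: 3 × 50 = 150
Step 3: Original sum of amount: 2270
Step 4: Final sum = 2270 + 150 = 2420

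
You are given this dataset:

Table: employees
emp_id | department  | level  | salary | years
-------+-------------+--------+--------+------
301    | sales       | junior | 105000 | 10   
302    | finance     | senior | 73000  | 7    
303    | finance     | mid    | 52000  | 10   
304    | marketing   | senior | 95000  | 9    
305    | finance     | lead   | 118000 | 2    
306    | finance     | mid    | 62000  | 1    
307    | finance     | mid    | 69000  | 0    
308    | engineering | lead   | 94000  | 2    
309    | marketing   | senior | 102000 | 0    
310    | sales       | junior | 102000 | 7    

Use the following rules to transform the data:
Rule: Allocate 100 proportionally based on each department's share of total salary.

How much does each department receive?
engineering: 10.78, finance: 42.89, marketing: 22.59, sales: 23.74

Step 1: Calculate total salary = 872000
Step 2: Calculate each department's proportion:
  engineering: 94000/872000 = 10.78% → 10.78
  finance: 374000/872000 = 42.89% → 42.89
  marketing: 197000/872000 = 22.59% → 22.59
  sales: 207000/872000 = 23.74% → 23.74
Step 3: Verify: sum of allocations ≈ 100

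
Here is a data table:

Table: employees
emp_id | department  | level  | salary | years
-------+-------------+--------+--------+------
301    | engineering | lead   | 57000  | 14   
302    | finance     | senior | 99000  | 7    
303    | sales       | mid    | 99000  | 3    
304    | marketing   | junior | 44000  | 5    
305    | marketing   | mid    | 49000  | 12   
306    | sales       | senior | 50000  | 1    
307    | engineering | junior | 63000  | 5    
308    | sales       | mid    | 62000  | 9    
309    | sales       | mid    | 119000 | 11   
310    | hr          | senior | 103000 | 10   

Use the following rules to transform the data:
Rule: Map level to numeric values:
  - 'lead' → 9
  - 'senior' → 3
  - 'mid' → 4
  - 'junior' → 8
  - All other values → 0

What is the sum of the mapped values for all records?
50

Step 1: Apply mapping to each record
Step 2: Count by status:
  'lead': 1 records × 9 = 9
  'senior': 3 records × 3 = 9
  'mid': 4 records × 4 = 16
  'junior': 2 records × 8 = 16
Step 3: Sum all mapped values = 50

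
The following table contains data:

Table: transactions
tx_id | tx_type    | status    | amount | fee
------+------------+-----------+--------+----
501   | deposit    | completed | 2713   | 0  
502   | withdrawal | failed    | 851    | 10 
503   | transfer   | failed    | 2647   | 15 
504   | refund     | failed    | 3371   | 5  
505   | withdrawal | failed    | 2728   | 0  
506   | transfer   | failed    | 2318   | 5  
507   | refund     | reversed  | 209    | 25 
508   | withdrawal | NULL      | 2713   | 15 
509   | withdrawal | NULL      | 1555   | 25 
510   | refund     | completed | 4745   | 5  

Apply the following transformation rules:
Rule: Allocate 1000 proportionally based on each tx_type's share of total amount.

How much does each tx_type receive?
deposit: 113.75, refund: 349.06, transfer: 208.18, withdrawal: 329.01

Step 1: Calculate total amount = 23850
Step 2: Calculate each tx_type's proportion:
  deposit: 2713/23850 = 11.38% → 113.75
  refund: 8325/23850 = 34.91% → 349.06
  transfer: 4965/23850 = 20.82% → 208.18
  withdrawal: 7847/23850 = 32.90% → 329.01
Step 3: Verify: sum of allocations ≈ 1000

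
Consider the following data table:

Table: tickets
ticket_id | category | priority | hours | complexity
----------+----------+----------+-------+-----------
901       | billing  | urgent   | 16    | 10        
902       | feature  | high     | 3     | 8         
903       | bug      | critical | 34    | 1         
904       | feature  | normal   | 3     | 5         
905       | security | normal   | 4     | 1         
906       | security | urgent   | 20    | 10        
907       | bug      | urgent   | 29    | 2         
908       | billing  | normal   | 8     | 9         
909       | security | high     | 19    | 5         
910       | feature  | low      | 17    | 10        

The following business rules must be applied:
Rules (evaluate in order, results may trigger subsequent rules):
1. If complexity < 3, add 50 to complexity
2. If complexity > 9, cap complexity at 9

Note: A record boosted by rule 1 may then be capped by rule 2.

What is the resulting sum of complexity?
81

Step 1: Apply rule 1 to records with complexity < 3
  - 3 records get bonus of 50
  - Of these, 3 records then exceed 9 and get capped
Step 2: Apply rule 2 to records with complexity > 9
  - 3 records (original) are capped
Step 3: Calculate final sum = 81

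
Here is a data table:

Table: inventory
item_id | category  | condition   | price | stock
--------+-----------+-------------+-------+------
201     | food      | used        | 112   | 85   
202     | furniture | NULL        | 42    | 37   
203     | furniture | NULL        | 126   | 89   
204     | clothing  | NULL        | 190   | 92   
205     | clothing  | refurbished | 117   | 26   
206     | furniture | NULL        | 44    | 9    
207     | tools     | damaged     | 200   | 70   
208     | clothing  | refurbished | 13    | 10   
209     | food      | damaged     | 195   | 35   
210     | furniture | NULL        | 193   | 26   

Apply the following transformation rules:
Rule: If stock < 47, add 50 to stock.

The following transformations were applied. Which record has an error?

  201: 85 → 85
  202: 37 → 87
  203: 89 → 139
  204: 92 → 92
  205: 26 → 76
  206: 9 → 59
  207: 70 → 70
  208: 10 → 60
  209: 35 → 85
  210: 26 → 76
Record 203 has an error. The correct transformed value should be 89, not 139.

Step 1: Check each record against the rule
Step 2: Record 203 has stock = 89
Step 3: Since 89 >= 47, the bonus should not have been applied
Step 4: Correct value = 89, but claimed value = 139
Conclusion: Record 203 has the error.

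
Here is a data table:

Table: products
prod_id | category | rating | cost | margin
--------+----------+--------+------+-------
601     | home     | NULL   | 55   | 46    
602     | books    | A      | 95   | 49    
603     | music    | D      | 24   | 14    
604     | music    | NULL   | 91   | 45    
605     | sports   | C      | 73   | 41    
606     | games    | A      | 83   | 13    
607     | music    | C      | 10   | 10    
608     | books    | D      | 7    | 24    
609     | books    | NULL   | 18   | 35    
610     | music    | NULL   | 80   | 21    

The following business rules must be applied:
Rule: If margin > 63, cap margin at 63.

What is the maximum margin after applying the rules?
49

Step 1: Original maximum margin = 49
Step 2: Check cap of 63 against maximum
Step 3: No records exceed the cap (max 49 <= cap 63), so no capping applies
Step 4: Maximum after transformation = 49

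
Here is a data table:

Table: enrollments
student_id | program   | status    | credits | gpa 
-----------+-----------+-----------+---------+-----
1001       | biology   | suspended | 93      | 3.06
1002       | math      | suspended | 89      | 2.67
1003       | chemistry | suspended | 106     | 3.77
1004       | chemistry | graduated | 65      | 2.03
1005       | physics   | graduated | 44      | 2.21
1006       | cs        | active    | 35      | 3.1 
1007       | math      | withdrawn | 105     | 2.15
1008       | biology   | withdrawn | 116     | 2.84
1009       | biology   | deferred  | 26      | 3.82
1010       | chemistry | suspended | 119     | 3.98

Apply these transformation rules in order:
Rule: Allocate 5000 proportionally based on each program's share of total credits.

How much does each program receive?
biology: 1472.43, chemistry: 1817.04, cs: 219.3, math: 1215.54, physics: 275.69

Step 1: Calculate total credits = 798
Step 2: Calculate each program's proportion:
  biology: 235/798 = 29.45% → 1472.43
  chemistry: 290/798 = 36.34% → 1817.04
  cs: 35/798 = 4.39% → 219.3
  math: 194/798 = 24.31% → 1215.54
  physics: 44/798 = 5.51% → 275.69
Step 3: Verify: sum of allocations ≈ 5000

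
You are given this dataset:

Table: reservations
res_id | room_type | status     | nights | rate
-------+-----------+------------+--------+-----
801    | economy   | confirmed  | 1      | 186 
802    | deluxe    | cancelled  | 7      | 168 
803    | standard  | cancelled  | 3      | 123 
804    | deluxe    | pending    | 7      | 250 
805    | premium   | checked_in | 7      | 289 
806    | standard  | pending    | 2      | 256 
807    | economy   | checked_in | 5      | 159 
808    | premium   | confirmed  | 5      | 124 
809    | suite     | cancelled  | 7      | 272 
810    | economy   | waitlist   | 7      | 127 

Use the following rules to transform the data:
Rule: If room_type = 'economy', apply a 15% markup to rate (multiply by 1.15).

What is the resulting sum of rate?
2024.8

Step 1: Records with room_type = 'economy' have total rate = 472
Step 2: Apply multiplier: 472 × 1.15 = 542.8
Step 3: Other records total: 1482
Step 4: Final sum = 542.8 + 1482 = 2024.8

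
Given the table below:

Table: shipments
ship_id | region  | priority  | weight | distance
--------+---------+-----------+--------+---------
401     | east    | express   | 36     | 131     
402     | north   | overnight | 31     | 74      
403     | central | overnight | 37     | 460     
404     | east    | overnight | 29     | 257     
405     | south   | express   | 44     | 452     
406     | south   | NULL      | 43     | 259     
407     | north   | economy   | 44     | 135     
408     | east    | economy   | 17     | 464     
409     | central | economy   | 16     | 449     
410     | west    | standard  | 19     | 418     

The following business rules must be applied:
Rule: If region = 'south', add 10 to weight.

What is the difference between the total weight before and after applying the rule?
20

Step 1: Original sum of weight = 316
Step 2: 2 records have region = 'south'
Step 3: Each affected record changes by 10
Step 4: Total change = 2 × 10 = 20
Step 5: New sum = 316 + 20 = 336
Step 6: Difference = |336 - 316| = 20
        (Sum increased by 20)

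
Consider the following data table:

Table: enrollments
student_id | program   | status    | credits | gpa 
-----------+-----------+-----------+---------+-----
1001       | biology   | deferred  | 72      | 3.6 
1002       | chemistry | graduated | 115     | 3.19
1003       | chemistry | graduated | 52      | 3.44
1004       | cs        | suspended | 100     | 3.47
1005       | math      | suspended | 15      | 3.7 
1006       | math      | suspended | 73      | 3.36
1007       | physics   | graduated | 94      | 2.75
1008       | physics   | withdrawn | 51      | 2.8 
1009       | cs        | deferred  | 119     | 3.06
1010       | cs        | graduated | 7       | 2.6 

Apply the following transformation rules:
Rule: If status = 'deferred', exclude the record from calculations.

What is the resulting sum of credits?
507

Step 1: Identify records where status = 'deferred'
Step 2: The excluded records sum to 191
Step 3: Original total credits = 698
Step 4: Remaining total = 698 - 191 = 507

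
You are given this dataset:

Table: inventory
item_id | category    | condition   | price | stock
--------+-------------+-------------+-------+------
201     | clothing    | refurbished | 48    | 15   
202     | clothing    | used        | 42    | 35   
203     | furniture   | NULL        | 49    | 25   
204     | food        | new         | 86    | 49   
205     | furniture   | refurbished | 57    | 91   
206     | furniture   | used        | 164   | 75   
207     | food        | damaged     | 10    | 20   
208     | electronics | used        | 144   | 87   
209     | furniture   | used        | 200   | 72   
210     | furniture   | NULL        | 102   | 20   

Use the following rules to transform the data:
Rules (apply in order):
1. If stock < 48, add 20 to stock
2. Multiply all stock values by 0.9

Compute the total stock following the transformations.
530.1

Step 1: Apply Rule 1 - Add 20 to records with stock < 48
  - 5 records affected: 115 + (5 × 20) = 215
  - Unaffected records: 374
  - Sum after Rule 1: 589
Step 2: Apply Rule 2 - Multiply all by 0.9
  - 589 × 0.9 = 530.1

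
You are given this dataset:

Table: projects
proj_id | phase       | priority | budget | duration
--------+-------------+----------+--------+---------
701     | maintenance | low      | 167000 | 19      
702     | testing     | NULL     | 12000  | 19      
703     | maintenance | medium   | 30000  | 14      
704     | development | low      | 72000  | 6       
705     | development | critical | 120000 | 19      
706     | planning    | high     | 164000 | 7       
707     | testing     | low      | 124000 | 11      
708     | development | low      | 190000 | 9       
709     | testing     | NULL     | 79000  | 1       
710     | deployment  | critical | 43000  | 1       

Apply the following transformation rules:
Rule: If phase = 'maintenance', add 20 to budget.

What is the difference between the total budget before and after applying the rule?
40

Step 1: Original sum of budget = 1001000
Step 2: 2 records have phase = 'maintenance'
Step 3: Each affected record changes by 20
Step 4: Total change = 2 × 20 = 40
Step 5: New sum = 1001000 + 40 = 1001040
Step 6: Difference = |1001040 - 1001000| = 40
        (Sum increased by 40)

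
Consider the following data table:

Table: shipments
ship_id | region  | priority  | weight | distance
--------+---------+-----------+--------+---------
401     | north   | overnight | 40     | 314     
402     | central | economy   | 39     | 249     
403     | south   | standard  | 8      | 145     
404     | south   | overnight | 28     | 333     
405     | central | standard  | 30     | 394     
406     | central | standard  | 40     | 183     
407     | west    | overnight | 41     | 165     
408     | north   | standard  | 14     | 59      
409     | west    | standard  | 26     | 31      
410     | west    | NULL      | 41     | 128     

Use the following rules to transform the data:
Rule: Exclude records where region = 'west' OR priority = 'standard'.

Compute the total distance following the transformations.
896

Step 1: Find records where region = 'west' OR priority = 'standard'
Step 2: 7 records match, summing to 1105
Step 3: Original sum: 2001
Step 4: Remaining sum = 2001 - 1105 = 896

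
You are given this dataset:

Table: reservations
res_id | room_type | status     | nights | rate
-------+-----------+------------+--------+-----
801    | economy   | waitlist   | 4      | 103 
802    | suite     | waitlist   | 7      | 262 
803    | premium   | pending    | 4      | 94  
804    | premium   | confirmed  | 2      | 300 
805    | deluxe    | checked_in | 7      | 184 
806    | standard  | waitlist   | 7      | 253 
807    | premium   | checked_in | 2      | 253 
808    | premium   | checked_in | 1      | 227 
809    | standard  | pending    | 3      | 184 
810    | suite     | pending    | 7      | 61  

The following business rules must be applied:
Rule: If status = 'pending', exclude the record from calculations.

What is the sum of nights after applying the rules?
30

Step 1: Identify records where status = 'pending'
Step 2: The excluded records sum to 14
Step 3: Original total nights = 44
Step 4: Remaining total = 44 - 14 = 30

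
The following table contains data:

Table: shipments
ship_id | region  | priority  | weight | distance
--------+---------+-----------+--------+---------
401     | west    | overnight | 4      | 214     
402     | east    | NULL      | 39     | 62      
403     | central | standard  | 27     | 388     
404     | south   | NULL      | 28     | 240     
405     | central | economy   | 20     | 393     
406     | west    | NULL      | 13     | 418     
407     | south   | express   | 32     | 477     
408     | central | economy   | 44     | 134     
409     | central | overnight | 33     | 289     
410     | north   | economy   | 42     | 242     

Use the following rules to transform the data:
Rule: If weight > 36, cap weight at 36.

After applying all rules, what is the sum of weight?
265

Step 1: 3 records have weight > 36
Step 2: These records originally summed to 125
Step 3: After capping: 3 × 36 = 108
Step 4: Unaffected records sum: 157
Step 5: Final sum = 108 + 157 = 265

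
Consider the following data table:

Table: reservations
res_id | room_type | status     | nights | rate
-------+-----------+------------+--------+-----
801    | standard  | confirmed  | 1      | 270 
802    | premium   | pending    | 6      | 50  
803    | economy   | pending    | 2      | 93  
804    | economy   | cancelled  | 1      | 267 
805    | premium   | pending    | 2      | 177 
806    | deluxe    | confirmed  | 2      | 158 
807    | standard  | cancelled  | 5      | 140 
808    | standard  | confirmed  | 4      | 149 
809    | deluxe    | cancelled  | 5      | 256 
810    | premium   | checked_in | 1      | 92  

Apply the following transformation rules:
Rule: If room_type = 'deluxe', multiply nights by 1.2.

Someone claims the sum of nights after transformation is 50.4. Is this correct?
No, the correct result is 30.4.

Step 1: Calculate the correct sum after transformation
Step 2: Apply multiplier 1.2 to records where room_type = 'deluxe'
Step 3: Correct result = 30.4
Step 4: Claimed result = 50.4
Step 5: 30.4 ≠ 50.4
Conclusion: The claimed result is incorrect. The correct answer is 30.4.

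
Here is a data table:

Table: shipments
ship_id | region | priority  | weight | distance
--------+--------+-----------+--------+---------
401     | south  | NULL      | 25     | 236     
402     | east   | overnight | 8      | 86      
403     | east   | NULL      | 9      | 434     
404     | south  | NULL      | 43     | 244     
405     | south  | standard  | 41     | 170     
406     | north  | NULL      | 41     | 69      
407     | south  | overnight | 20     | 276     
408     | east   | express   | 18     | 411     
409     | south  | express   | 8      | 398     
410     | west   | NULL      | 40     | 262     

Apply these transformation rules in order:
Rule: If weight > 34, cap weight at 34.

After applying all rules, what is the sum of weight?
224

Step 1: 4 records have weight > 34
Step 2: These records originally summed to 165
Step 3: After capping: 4 × 34 = 136
Step 4: Unaffected records sum: 88
Step 5: Final sum = 136 + 88 = 224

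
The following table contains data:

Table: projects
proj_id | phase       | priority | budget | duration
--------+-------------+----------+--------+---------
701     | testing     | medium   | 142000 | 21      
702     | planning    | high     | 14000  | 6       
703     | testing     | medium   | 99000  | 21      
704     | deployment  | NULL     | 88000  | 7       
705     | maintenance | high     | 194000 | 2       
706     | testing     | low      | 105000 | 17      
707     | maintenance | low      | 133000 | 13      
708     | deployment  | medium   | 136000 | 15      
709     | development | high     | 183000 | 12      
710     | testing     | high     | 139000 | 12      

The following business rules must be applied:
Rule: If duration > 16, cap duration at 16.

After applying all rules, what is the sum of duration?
115

Step 1: 3 records have duration > 16
Step 2: These records originally summed to 59
Step 3: After capping: 3 × 16 = 48
Step 4: Unaffected records sum: 67
Step 5: Final sum = 48 + 67 = 115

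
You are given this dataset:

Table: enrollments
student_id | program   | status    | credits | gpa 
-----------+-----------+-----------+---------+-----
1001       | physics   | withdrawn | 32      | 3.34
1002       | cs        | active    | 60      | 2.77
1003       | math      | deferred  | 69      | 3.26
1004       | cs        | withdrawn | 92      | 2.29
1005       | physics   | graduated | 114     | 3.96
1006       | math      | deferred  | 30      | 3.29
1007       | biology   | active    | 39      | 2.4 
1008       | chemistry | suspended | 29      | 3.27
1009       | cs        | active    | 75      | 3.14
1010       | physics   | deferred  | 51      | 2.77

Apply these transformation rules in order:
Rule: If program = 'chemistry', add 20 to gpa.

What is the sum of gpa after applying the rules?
50.49

Step 1: Count records where program = 'chemistry': 1
Step 2: Total bonus added: 1 × 20 = 20
Step 3: Original sum of gpa: 30.49
Step 4: Final sum = 30.49 + 20 = 50.49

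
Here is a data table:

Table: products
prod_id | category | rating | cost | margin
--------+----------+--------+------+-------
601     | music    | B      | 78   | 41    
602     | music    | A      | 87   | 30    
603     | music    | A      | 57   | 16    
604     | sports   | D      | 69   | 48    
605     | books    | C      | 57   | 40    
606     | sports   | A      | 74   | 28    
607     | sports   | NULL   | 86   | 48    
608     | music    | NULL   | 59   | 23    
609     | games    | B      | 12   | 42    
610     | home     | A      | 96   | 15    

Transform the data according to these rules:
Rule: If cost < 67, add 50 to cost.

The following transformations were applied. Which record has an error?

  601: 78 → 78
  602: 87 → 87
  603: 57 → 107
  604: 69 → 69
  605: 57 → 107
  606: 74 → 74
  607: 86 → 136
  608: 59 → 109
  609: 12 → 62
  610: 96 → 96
Record 607 has an error. The correct transformed value should be 86, not 136.

Step 1: Check each record against the rule
Step 2: Record 607 has cost = 86
Step 3: Since 86 >= 67, the bonus should not have been applied
Step 4: Correct value = 86, but claimed value = 136
Conclusion: Record 607 has the error.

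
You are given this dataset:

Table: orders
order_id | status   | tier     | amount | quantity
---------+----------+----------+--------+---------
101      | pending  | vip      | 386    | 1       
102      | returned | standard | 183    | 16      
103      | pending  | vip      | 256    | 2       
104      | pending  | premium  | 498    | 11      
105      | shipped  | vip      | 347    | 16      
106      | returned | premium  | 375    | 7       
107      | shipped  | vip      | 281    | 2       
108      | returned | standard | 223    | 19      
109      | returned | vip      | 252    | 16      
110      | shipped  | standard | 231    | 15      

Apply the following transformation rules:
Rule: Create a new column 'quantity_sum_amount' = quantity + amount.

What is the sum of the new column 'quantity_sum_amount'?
3137

Step 1: For each record, compute quantity + amount
Example calculations:
  1 + 386 = 387
  16 + 183 = 199
  2 + 256 = 258
  ...
Step 2: Sum all derived values
Step 3: Total = 3137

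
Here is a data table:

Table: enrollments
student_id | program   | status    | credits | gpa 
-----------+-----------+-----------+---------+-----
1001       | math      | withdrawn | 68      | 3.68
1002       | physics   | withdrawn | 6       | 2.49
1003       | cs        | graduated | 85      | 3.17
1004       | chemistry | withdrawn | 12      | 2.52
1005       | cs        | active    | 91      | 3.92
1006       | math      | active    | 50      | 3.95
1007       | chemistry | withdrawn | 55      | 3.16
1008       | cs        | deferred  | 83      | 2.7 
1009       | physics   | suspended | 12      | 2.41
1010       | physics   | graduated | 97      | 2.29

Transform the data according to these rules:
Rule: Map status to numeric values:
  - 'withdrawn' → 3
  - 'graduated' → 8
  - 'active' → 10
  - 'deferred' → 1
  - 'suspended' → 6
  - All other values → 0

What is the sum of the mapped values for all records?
55

Step 1: Apply mapping to each record
Step 2: Count by status:
  'withdrawn': 4 records × 3 = 12
  'graduated': 2 records × 8 = 16
  'active': 2 records × 10 = 20
  'deferred': 1 records × 1 = 1
  'suspended': 1 records × 6 = 6
Step 3: Sum all mapped values = 55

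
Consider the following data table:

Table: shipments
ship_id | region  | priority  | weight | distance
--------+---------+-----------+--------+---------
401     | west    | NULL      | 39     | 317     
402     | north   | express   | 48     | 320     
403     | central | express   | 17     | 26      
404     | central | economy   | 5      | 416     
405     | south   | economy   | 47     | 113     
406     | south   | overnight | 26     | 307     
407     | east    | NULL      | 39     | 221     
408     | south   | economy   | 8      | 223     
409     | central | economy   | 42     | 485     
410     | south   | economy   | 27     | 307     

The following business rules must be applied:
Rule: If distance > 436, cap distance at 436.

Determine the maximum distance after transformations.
436

Step 1: Original maximum distance = 485
Step 2: Apply cap at 436
Step 3: 1 records had distance > 436 and were capped
Step 4: Maximum after transformation = 436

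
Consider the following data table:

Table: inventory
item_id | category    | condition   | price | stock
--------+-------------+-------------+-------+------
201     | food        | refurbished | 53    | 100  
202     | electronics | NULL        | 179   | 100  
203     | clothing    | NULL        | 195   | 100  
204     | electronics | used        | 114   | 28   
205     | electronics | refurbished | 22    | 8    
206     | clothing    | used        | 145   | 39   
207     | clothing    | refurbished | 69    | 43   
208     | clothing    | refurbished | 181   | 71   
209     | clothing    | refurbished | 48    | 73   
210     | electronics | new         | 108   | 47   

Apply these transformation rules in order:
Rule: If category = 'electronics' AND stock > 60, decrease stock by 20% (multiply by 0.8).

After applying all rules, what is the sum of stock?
589.0

Step 1: Find records where category = 'electronics' AND stock > 60
Step 2: 1 records match, summing to 100
Step 3: After multiplier: 100 × 0.8 = 80.0
Step 4: Unaffected records sum: 509
Step 5: Final sum = 80.0 + 509 = 589.0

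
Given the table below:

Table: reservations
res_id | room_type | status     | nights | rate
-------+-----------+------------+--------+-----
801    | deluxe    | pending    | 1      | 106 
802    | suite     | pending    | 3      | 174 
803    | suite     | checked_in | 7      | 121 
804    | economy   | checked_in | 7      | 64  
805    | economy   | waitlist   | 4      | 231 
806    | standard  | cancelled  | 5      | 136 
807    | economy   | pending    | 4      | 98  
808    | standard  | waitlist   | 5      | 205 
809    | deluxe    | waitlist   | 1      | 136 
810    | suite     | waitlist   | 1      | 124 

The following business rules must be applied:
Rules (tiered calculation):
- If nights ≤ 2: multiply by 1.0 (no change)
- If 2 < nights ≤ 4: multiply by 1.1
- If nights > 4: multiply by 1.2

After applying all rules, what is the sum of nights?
43.9

Step 1: Tier 1 (nights ≤ 2): 3 records, sum = 3 × 1.0 = 3.0
Step 2: Tier 2 (2 < nights ≤ 4): 3 records, sum = 11 × 1.1 = 12.1
Step 3: Tier 3 (nights > 4): 4 records, sum = 24 × 1.2 = 28.8
Step 4: Final sum = 3.0 + 12.1 + 28.8 = 43.9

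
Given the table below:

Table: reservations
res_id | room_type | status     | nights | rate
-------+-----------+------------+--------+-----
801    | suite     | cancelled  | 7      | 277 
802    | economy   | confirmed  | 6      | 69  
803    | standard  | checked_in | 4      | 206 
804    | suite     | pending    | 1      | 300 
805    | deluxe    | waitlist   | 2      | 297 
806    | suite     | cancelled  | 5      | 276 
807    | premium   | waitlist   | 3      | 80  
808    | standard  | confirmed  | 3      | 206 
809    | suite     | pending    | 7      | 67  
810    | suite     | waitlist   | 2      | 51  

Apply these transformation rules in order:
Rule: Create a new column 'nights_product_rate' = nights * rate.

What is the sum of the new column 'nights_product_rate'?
6880

Step 1: For each record, compute nights * rate
Example calculations:
  7 * 277 = 1939
  6 * 69 = 414
  4 * 206 = 824
  ...
Step 2: Sum all derived values
Step 3: Total = 6880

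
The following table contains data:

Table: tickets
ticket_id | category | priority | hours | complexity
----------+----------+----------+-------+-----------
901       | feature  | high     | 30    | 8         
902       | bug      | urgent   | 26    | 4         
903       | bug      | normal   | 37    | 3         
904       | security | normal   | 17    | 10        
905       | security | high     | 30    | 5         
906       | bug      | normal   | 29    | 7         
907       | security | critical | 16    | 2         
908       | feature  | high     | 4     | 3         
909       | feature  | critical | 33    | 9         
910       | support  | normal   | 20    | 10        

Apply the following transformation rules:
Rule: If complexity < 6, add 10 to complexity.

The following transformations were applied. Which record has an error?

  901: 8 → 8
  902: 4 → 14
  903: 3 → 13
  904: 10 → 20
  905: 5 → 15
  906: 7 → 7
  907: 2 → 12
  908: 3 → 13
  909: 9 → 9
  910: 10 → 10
Record 904 has an error. The correct transformed value should be 10, not 20.

Step 1: Check each record against the rule
Step 2: Record 904 has complexity = 10
Step 3: Since 10 >= 6, the bonus should not have been applied
Step 4: Correct value = 10, but claimed value = 20
Conclusion: Record 904 has the error.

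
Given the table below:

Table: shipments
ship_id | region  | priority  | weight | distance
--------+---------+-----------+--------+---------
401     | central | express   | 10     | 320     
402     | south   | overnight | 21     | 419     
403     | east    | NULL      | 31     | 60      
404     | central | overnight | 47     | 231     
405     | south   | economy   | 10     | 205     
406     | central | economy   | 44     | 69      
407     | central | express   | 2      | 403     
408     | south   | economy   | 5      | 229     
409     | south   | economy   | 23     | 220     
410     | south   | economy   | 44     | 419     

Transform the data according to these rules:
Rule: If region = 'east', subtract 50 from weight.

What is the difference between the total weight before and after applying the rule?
50

Step 1: Original sum of weight = 237
Step 2: 1 records have region = 'east'
Step 3: Each affected record changes by -50
Step 4: Total change = 1 × -50 = -50
Step 5: New sum = 237 + -50 = 187
Step 6: Difference = |187 - 237| = 50
        (Sum decreased by 50)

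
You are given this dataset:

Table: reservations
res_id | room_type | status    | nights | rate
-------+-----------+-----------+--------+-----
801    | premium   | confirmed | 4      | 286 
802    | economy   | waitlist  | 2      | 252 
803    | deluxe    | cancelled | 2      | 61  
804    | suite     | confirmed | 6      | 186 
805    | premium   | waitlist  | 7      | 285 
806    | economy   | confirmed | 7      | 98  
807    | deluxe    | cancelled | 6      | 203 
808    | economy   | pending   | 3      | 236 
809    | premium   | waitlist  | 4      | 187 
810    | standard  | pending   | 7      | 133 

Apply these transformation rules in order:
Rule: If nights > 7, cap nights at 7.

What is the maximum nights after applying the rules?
7

Step 1: Original maximum nights = 7
Step 2: Check cap of 7 against maximum
Step 3: No records exceed the cap (max 7 <= cap 7), so no capping applies
Step 4: Maximum after transformation = 7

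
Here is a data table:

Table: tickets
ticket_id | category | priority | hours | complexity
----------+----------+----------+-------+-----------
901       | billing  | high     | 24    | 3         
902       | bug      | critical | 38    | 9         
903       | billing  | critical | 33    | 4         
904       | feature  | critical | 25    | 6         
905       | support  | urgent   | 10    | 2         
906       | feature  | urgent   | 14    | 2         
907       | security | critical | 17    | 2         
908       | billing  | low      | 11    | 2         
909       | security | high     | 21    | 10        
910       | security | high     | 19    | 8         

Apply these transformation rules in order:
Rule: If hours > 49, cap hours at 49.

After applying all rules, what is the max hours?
38

Step 1: Original maximum hours = 38
Step 2: Check cap of 49 against maximum
Step 3: No records exceed the cap (max 38 <= cap 49), so no capping applies
Step 4: Maximum after transformation = 38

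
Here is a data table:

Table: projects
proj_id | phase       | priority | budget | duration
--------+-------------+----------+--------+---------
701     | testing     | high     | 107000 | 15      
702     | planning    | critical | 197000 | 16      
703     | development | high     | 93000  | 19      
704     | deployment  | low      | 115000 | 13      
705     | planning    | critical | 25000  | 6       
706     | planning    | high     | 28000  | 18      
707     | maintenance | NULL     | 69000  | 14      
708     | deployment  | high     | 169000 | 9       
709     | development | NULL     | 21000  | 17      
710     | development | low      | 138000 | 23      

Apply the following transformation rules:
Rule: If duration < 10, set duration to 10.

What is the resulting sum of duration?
155

Step 1: 2 records have duration < 10
Step 2: These records originally summed to 15
Step 3: After setting to minimum: 2 × 10 = 20
Step 4: Unaffected records sum: 135
Step 5: Final sum = 20 + 135 = 155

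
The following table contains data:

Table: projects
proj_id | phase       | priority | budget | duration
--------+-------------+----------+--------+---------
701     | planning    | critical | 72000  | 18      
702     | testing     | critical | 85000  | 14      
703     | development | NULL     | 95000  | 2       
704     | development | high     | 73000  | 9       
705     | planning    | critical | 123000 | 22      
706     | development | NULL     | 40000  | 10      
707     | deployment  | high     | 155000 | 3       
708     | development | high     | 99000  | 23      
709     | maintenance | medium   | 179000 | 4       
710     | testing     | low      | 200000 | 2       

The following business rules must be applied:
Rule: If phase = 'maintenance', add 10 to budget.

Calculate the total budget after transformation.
1121010

Step 1: Count records where phase = 'maintenance': 1
Step 2: Total bonus added: 1 × 10 = 10
Step 3: Original sum of budget: 1121000
Step 4: Final sum = 1121000 + 10 = 1121010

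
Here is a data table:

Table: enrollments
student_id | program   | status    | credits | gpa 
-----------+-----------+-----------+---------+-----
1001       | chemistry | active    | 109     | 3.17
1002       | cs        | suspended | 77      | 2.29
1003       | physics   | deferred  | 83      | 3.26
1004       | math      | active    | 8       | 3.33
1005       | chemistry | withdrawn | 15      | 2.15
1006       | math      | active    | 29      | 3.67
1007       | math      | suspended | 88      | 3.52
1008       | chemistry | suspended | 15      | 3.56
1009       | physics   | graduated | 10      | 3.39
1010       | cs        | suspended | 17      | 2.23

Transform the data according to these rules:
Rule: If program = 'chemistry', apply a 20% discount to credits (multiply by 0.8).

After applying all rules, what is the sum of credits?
423.2

Step 1: Records with program = 'chemistry' have total credits = 139
Step 2: Apply multiplier: 139 × 0.8 = 111.2
Step 3: Other records total: 312
Step 4: Final sum = 111.2 + 312 = 423.2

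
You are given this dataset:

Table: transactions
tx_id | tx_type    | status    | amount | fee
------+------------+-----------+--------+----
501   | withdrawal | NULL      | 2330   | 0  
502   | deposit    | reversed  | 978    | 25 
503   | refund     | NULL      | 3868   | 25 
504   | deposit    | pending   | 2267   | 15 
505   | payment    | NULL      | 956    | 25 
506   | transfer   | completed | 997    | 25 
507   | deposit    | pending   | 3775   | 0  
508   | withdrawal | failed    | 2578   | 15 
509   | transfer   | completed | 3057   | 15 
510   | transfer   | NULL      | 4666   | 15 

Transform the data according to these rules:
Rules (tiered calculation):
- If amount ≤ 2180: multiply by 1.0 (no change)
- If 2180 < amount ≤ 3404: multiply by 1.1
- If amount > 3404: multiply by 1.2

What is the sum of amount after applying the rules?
28957.0

Step 1: Tier 1 (amount ≤ 2180): 3 records, sum = 2931 × 1.0 = 2931.0
Step 2: Tier 2 (2180 < amount ≤ 3404): 4 records, sum = 10232 × 1.1 = 11255.2
Step 3: Tier 3 (amount > 3404): 3 records, sum = 12309 × 1.2 = 14770.8
Step 4: Final sum = 2931.0 + 11255.2 + 14770.8 = 28957.0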